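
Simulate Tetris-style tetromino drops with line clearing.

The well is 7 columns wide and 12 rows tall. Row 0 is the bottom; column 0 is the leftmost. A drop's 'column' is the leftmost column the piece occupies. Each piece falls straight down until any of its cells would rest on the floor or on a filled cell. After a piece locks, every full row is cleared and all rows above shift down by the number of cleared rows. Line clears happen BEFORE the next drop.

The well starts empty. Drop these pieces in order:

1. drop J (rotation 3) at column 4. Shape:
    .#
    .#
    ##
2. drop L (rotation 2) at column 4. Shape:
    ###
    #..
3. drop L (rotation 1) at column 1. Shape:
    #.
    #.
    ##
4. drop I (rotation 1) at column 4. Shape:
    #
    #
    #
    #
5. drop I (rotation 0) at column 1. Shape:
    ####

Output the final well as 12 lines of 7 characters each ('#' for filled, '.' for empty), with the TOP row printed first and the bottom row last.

Answer: .......
.......
.......
.####..
....#..
....#..
....#..
....#..
....###
.#..##.
.#...#.
.##.##.

Derivation:
Drop 1: J rot3 at col 4 lands with bottom-row=0; cleared 0 line(s) (total 0); column heights now [0 0 0 0 1 3 0], max=3
Drop 2: L rot2 at col 4 lands with bottom-row=2; cleared 0 line(s) (total 0); column heights now [0 0 0 0 4 4 4], max=4
Drop 3: L rot1 at col 1 lands with bottom-row=0; cleared 0 line(s) (total 0); column heights now [0 3 1 0 4 4 4], max=4
Drop 4: I rot1 at col 4 lands with bottom-row=4; cleared 0 line(s) (total 0); column heights now [0 3 1 0 8 4 4], max=8
Drop 5: I rot0 at col 1 lands with bottom-row=8; cleared 0 line(s) (total 0); column heights now [0 9 9 9 9 4 4], max=9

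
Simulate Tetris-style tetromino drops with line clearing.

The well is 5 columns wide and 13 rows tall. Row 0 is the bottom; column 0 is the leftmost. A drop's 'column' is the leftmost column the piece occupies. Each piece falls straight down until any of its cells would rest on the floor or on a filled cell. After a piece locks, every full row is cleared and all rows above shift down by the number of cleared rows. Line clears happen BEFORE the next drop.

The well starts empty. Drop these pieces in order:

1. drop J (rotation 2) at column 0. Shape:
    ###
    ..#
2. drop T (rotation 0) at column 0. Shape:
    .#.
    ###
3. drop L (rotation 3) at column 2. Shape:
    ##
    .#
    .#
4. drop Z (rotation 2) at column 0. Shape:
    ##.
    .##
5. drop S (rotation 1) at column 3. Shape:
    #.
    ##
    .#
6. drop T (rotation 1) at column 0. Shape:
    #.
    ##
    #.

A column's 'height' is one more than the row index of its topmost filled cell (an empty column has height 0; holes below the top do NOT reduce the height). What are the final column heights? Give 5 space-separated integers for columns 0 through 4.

Drop 1: J rot2 at col 0 lands with bottom-row=0; cleared 0 line(s) (total 0); column heights now [2 2 2 0 0], max=2
Drop 2: T rot0 at col 0 lands with bottom-row=2; cleared 0 line(s) (total 0); column heights now [3 4 3 0 0], max=4
Drop 3: L rot3 at col 2 lands with bottom-row=1; cleared 0 line(s) (total 0); column heights now [3 4 4 4 0], max=4
Drop 4: Z rot2 at col 0 lands with bottom-row=4; cleared 0 line(s) (total 0); column heights now [6 6 5 4 0], max=6
Drop 5: S rot1 at col 3 lands with bottom-row=3; cleared 0 line(s) (total 0); column heights now [6 6 5 6 5], max=6
Drop 6: T rot1 at col 0 lands with bottom-row=6; cleared 0 line(s) (total 0); column heights now [9 8 5 6 5], max=9

Answer: 9 8 5 6 5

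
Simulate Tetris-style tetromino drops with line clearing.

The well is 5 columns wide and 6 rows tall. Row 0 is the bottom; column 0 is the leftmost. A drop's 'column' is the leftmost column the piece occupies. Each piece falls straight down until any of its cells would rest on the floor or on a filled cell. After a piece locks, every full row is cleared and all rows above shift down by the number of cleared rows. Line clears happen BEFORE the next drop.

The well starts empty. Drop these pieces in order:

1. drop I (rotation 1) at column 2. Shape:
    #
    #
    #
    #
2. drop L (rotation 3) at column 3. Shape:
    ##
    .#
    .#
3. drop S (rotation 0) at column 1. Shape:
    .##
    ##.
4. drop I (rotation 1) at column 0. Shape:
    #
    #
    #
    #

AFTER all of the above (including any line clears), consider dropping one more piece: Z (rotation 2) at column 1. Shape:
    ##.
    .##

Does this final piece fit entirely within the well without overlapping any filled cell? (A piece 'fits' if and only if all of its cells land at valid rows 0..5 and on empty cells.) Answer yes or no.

Drop 1: I rot1 at col 2 lands with bottom-row=0; cleared 0 line(s) (total 0); column heights now [0 0 4 0 0], max=4
Drop 2: L rot3 at col 3 lands with bottom-row=0; cleared 0 line(s) (total 0); column heights now [0 0 4 3 3], max=4
Drop 3: S rot0 at col 1 lands with bottom-row=4; cleared 0 line(s) (total 0); column heights now [0 5 6 6 3], max=6
Drop 4: I rot1 at col 0 lands with bottom-row=0; cleared 0 line(s) (total 0); column heights now [4 5 6 6 3], max=6
Test piece Z rot2 at col 1 (width 3): heights before test = [4 5 6 6 3]; fits = False

Answer: no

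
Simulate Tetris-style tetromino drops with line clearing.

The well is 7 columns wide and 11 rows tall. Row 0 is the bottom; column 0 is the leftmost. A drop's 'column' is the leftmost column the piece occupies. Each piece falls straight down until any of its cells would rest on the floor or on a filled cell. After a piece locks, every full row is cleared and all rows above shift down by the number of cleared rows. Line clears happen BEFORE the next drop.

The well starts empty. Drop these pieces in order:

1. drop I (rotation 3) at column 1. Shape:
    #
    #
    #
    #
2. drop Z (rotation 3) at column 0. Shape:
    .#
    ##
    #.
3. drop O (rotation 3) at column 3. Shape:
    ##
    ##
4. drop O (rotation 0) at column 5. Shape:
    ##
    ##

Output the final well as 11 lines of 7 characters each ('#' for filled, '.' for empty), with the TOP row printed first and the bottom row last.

Answer: .......
.......
.......
.......
.......
.#.....
##.....
##.....
.#.....
.#.####
.#.####

Derivation:
Drop 1: I rot3 at col 1 lands with bottom-row=0; cleared 0 line(s) (total 0); column heights now [0 4 0 0 0 0 0], max=4
Drop 2: Z rot3 at col 0 lands with bottom-row=3; cleared 0 line(s) (total 0); column heights now [5 6 0 0 0 0 0], max=6
Drop 3: O rot3 at col 3 lands with bottom-row=0; cleared 0 line(s) (total 0); column heights now [5 6 0 2 2 0 0], max=6
Drop 4: O rot0 at col 5 lands with bottom-row=0; cleared 0 line(s) (total 0); column heights now [5 6 0 2 2 2 2], max=6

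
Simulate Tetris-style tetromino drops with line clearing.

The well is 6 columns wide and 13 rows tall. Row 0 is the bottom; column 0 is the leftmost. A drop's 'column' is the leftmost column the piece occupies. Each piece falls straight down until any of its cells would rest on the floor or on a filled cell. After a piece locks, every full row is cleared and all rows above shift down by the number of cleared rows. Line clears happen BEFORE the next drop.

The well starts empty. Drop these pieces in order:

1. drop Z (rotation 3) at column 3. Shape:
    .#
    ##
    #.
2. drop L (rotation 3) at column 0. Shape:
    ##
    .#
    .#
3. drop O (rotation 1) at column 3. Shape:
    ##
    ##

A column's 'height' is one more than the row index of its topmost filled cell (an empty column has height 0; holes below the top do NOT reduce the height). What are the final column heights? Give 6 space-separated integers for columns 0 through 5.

Drop 1: Z rot3 at col 3 lands with bottom-row=0; cleared 0 line(s) (total 0); column heights now [0 0 0 2 3 0], max=3
Drop 2: L rot3 at col 0 lands with bottom-row=0; cleared 0 line(s) (total 0); column heights now [3 3 0 2 3 0], max=3
Drop 3: O rot1 at col 3 lands with bottom-row=3; cleared 0 line(s) (total 0); column heights now [3 3 0 5 5 0], max=5

Answer: 3 3 0 5 5 0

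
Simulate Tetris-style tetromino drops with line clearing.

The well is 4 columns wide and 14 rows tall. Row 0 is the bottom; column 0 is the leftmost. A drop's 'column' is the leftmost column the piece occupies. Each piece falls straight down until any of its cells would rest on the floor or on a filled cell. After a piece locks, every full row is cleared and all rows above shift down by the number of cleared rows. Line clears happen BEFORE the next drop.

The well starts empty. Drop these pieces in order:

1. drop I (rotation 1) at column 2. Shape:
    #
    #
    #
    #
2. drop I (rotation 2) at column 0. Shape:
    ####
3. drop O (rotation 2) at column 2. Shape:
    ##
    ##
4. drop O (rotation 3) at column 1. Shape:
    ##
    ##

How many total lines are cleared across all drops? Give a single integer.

Drop 1: I rot1 at col 2 lands with bottom-row=0; cleared 0 line(s) (total 0); column heights now [0 0 4 0], max=4
Drop 2: I rot2 at col 0 lands with bottom-row=4; cleared 1 line(s) (total 1); column heights now [0 0 4 0], max=4
Drop 3: O rot2 at col 2 lands with bottom-row=4; cleared 0 line(s) (total 1); column heights now [0 0 6 6], max=6
Drop 4: O rot3 at col 1 lands with bottom-row=6; cleared 0 line(s) (total 1); column heights now [0 8 8 6], max=8

Answer: 1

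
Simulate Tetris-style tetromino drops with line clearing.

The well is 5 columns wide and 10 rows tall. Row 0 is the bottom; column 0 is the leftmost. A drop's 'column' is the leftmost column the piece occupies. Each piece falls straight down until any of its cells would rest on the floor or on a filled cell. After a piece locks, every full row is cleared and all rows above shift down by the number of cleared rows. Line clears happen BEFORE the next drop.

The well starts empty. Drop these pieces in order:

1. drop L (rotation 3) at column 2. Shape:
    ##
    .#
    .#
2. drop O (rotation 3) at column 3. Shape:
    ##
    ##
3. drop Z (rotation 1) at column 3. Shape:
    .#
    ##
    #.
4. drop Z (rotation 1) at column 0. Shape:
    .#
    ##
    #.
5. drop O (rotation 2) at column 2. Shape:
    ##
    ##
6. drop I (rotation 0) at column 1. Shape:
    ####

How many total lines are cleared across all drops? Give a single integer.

Drop 1: L rot3 at col 2 lands with bottom-row=0; cleared 0 line(s) (total 0); column heights now [0 0 3 3 0], max=3
Drop 2: O rot3 at col 3 lands with bottom-row=3; cleared 0 line(s) (total 0); column heights now [0 0 3 5 5], max=5
Drop 3: Z rot1 at col 3 lands with bottom-row=5; cleared 0 line(s) (total 0); column heights now [0 0 3 7 8], max=8
Drop 4: Z rot1 at col 0 lands with bottom-row=0; cleared 0 line(s) (total 0); column heights now [2 3 3 7 8], max=8
Drop 5: O rot2 at col 2 lands with bottom-row=7; cleared 0 line(s) (total 0); column heights now [2 3 9 9 8], max=9
Drop 6: I rot0 at col 1 lands with bottom-row=9; cleared 0 line(s) (total 0); column heights now [2 10 10 10 10], max=10

Answer: 0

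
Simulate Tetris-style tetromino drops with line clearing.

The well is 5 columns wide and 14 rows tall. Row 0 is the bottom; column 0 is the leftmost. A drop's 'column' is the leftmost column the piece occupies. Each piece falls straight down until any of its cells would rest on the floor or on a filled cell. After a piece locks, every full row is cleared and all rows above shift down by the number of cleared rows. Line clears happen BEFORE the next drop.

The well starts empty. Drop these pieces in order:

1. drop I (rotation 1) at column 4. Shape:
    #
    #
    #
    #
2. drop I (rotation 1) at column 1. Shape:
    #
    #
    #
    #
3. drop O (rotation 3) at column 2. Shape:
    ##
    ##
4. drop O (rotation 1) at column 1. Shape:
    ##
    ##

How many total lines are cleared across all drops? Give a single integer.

Answer: 0

Derivation:
Drop 1: I rot1 at col 4 lands with bottom-row=0; cleared 0 line(s) (total 0); column heights now [0 0 0 0 4], max=4
Drop 2: I rot1 at col 1 lands with bottom-row=0; cleared 0 line(s) (total 0); column heights now [0 4 0 0 4], max=4
Drop 3: O rot3 at col 2 lands with bottom-row=0; cleared 0 line(s) (total 0); column heights now [0 4 2 2 4], max=4
Drop 4: O rot1 at col 1 lands with bottom-row=4; cleared 0 line(s) (total 0); column heights now [0 6 6 2 4], max=6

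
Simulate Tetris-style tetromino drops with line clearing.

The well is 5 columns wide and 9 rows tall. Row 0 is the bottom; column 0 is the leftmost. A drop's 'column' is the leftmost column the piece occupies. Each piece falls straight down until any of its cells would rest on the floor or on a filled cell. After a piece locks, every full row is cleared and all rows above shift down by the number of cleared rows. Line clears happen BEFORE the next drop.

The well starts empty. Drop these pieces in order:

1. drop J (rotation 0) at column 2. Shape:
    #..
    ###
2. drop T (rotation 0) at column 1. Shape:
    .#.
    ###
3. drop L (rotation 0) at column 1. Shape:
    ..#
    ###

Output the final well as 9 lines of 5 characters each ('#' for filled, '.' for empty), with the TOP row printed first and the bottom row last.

Answer: .....
.....
.....
...#.
.###.
..#..
.###.
..#..
..###

Derivation:
Drop 1: J rot0 at col 2 lands with bottom-row=0; cleared 0 line(s) (total 0); column heights now [0 0 2 1 1], max=2
Drop 2: T rot0 at col 1 lands with bottom-row=2; cleared 0 line(s) (total 0); column heights now [0 3 4 3 1], max=4
Drop 3: L rot0 at col 1 lands with bottom-row=4; cleared 0 line(s) (total 0); column heights now [0 5 5 6 1], max=6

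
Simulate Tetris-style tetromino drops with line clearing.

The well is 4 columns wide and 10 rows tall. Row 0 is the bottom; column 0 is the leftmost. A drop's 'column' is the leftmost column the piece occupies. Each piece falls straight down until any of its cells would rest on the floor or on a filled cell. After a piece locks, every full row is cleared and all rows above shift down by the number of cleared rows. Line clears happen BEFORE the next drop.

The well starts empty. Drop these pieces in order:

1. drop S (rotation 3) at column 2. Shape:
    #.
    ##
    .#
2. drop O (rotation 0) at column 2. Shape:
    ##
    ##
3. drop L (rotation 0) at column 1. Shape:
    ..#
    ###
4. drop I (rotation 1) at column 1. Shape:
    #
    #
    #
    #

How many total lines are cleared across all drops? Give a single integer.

Drop 1: S rot3 at col 2 lands with bottom-row=0; cleared 0 line(s) (total 0); column heights now [0 0 3 2], max=3
Drop 2: O rot0 at col 2 lands with bottom-row=3; cleared 0 line(s) (total 0); column heights now [0 0 5 5], max=5
Drop 3: L rot0 at col 1 lands with bottom-row=5; cleared 0 line(s) (total 0); column heights now [0 6 6 7], max=7
Drop 4: I rot1 at col 1 lands with bottom-row=6; cleared 0 line(s) (total 0); column heights now [0 10 6 7], max=10

Answer: 0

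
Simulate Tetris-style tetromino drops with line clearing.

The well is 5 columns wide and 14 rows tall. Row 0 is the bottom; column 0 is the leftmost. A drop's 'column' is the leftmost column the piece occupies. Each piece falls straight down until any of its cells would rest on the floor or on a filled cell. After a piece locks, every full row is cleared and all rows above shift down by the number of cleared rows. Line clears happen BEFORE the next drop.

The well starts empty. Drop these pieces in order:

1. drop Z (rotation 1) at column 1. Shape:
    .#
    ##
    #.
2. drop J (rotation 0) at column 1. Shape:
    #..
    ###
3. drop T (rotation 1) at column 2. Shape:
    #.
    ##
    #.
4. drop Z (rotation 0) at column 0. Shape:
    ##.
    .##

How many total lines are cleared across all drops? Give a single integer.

Answer: 0

Derivation:
Drop 1: Z rot1 at col 1 lands with bottom-row=0; cleared 0 line(s) (total 0); column heights now [0 2 3 0 0], max=3
Drop 2: J rot0 at col 1 lands with bottom-row=3; cleared 0 line(s) (total 0); column heights now [0 5 4 4 0], max=5
Drop 3: T rot1 at col 2 lands with bottom-row=4; cleared 0 line(s) (total 0); column heights now [0 5 7 6 0], max=7
Drop 4: Z rot0 at col 0 lands with bottom-row=7; cleared 0 line(s) (total 0); column heights now [9 9 8 6 0], max=9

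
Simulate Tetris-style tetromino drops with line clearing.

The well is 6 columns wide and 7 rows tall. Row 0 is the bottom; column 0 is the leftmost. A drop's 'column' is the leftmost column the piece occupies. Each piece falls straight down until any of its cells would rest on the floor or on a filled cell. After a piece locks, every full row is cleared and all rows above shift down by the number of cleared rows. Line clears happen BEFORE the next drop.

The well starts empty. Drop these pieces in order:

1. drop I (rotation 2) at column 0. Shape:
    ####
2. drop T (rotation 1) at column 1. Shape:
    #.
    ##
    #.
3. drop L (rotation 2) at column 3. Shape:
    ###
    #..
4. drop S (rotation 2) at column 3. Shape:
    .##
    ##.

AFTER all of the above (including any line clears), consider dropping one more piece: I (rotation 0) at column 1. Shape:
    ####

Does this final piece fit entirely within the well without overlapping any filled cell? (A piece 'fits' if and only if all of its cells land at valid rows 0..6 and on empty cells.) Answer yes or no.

Drop 1: I rot2 at col 0 lands with bottom-row=0; cleared 0 line(s) (total 0); column heights now [1 1 1 1 0 0], max=1
Drop 2: T rot1 at col 1 lands with bottom-row=1; cleared 0 line(s) (total 0); column heights now [1 4 3 1 0 0], max=4
Drop 3: L rot2 at col 3 lands with bottom-row=1; cleared 0 line(s) (total 0); column heights now [1 4 3 3 3 3], max=4
Drop 4: S rot2 at col 3 lands with bottom-row=3; cleared 0 line(s) (total 0); column heights now [1 4 3 4 5 5], max=5
Test piece I rot0 at col 1 (width 4): heights before test = [1 4 3 4 5 5]; fits = True

Answer: yes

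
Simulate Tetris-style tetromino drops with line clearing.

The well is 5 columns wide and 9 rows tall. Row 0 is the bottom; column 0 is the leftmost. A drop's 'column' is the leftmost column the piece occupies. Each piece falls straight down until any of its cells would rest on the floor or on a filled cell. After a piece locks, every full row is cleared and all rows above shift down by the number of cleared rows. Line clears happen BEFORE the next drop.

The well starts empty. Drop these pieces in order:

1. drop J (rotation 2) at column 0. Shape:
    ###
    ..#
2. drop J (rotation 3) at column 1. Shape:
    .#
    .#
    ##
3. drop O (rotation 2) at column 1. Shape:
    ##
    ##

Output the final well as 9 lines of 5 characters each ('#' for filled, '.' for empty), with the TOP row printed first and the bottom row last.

Answer: .....
.....
.##..
.##..
..#..
..#..
.##..
###..
..#..

Derivation:
Drop 1: J rot2 at col 0 lands with bottom-row=0; cleared 0 line(s) (total 0); column heights now [2 2 2 0 0], max=2
Drop 2: J rot3 at col 1 lands with bottom-row=2; cleared 0 line(s) (total 0); column heights now [2 3 5 0 0], max=5
Drop 3: O rot2 at col 1 lands with bottom-row=5; cleared 0 line(s) (total 0); column heights now [2 7 7 0 0], max=7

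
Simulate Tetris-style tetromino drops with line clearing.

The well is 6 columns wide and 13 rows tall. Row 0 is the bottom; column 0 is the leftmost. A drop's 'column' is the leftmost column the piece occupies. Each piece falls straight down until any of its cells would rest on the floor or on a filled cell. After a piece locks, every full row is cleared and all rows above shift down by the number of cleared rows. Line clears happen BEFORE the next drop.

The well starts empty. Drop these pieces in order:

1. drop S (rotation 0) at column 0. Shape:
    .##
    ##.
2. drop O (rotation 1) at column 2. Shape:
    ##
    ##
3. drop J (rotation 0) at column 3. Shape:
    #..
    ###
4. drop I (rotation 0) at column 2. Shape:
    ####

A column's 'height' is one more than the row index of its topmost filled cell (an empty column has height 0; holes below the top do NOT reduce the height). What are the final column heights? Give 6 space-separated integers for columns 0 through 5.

Answer: 1 2 7 7 7 7

Derivation:
Drop 1: S rot0 at col 0 lands with bottom-row=0; cleared 0 line(s) (total 0); column heights now [1 2 2 0 0 0], max=2
Drop 2: O rot1 at col 2 lands with bottom-row=2; cleared 0 line(s) (total 0); column heights now [1 2 4 4 0 0], max=4
Drop 3: J rot0 at col 3 lands with bottom-row=4; cleared 0 line(s) (total 0); column heights now [1 2 4 6 5 5], max=6
Drop 4: I rot0 at col 2 lands with bottom-row=6; cleared 0 line(s) (total 0); column heights now [1 2 7 7 7 7], max=7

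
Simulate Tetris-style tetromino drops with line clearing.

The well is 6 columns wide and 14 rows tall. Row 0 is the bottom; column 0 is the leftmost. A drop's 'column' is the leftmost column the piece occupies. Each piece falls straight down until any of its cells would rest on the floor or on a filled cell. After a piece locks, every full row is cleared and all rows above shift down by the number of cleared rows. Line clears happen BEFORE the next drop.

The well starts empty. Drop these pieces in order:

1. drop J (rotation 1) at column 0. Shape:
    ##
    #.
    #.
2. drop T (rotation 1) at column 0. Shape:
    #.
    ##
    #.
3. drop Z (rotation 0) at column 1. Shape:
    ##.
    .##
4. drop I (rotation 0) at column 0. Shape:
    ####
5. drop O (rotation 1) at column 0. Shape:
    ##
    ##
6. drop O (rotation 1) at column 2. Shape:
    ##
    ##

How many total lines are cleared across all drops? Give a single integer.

Drop 1: J rot1 at col 0 lands with bottom-row=0; cleared 0 line(s) (total 0); column heights now [3 3 0 0 0 0], max=3
Drop 2: T rot1 at col 0 lands with bottom-row=3; cleared 0 line(s) (total 0); column heights now [6 5 0 0 0 0], max=6
Drop 3: Z rot0 at col 1 lands with bottom-row=4; cleared 0 line(s) (total 0); column heights now [6 6 6 5 0 0], max=6
Drop 4: I rot0 at col 0 lands with bottom-row=6; cleared 0 line(s) (total 0); column heights now [7 7 7 7 0 0], max=7
Drop 5: O rot1 at col 0 lands with bottom-row=7; cleared 0 line(s) (total 0); column heights now [9 9 7 7 0 0], max=9
Drop 6: O rot1 at col 2 lands with bottom-row=7; cleared 0 line(s) (total 0); column heights now [9 9 9 9 0 0], max=9

Answer: 0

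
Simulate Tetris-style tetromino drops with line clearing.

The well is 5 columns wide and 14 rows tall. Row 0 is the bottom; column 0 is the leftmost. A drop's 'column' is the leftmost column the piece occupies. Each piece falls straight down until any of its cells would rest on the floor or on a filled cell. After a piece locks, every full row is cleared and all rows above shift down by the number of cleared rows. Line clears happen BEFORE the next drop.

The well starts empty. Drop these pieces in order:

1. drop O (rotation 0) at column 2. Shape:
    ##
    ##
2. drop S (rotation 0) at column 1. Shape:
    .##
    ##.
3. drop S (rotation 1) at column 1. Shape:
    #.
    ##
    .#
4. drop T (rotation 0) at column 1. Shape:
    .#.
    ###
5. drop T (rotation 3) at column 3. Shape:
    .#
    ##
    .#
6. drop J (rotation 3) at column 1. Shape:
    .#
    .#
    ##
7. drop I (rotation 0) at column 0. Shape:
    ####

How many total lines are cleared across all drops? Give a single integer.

Answer: 0

Derivation:
Drop 1: O rot0 at col 2 lands with bottom-row=0; cleared 0 line(s) (total 0); column heights now [0 0 2 2 0], max=2
Drop 2: S rot0 at col 1 lands with bottom-row=2; cleared 0 line(s) (total 0); column heights now [0 3 4 4 0], max=4
Drop 3: S rot1 at col 1 lands with bottom-row=4; cleared 0 line(s) (total 0); column heights now [0 7 6 4 0], max=7
Drop 4: T rot0 at col 1 lands with bottom-row=7; cleared 0 line(s) (total 0); column heights now [0 8 9 8 0], max=9
Drop 5: T rot3 at col 3 lands with bottom-row=7; cleared 0 line(s) (total 0); column heights now [0 8 9 9 10], max=10
Drop 6: J rot3 at col 1 lands with bottom-row=9; cleared 0 line(s) (total 0); column heights now [0 10 12 9 10], max=12
Drop 7: I rot0 at col 0 lands with bottom-row=12; cleared 0 line(s) (total 0); column heights now [13 13 13 13 10], max=13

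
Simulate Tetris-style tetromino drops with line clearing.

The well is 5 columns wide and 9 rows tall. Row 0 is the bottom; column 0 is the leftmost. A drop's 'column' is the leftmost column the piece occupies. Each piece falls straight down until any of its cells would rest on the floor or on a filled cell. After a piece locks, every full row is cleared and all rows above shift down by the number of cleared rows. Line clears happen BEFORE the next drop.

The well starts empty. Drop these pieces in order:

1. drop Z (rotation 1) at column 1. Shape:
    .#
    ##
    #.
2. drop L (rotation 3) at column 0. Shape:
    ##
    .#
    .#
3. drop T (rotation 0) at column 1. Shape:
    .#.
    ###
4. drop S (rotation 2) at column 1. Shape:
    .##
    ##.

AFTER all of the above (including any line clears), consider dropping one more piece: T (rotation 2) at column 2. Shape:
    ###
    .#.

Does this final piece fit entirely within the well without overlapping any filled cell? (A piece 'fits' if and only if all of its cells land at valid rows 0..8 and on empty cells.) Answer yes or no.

Answer: no

Derivation:
Drop 1: Z rot1 at col 1 lands with bottom-row=0; cleared 0 line(s) (total 0); column heights now [0 2 3 0 0], max=3
Drop 2: L rot3 at col 0 lands with bottom-row=2; cleared 0 line(s) (total 0); column heights now [5 5 3 0 0], max=5
Drop 3: T rot0 at col 1 lands with bottom-row=5; cleared 0 line(s) (total 0); column heights now [5 6 7 6 0], max=7
Drop 4: S rot2 at col 1 lands with bottom-row=7; cleared 0 line(s) (total 0); column heights now [5 8 9 9 0], max=9
Test piece T rot2 at col 2 (width 3): heights before test = [5 8 9 9 0]; fits = False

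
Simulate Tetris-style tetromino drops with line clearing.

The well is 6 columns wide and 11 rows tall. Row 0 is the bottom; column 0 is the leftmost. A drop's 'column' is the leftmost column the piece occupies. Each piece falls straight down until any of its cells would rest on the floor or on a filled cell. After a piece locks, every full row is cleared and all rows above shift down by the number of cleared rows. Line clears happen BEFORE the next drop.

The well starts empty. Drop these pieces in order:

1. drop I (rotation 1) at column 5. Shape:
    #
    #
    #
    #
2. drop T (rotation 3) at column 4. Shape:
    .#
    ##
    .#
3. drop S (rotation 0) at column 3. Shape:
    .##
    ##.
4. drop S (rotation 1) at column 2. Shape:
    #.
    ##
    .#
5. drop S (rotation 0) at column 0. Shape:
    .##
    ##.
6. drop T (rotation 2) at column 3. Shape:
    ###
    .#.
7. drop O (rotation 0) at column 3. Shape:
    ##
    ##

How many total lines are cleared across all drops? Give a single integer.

Drop 1: I rot1 at col 5 lands with bottom-row=0; cleared 0 line(s) (total 0); column heights now [0 0 0 0 0 4], max=4
Drop 2: T rot3 at col 4 lands with bottom-row=4; cleared 0 line(s) (total 0); column heights now [0 0 0 0 6 7], max=7
Drop 3: S rot0 at col 3 lands with bottom-row=6; cleared 0 line(s) (total 0); column heights now [0 0 0 7 8 8], max=8
Drop 4: S rot1 at col 2 lands with bottom-row=7; cleared 0 line(s) (total 0); column heights now [0 0 10 9 8 8], max=10
Drop 5: S rot0 at col 0 lands with bottom-row=9; cleared 0 line(s) (total 0); column heights now [10 11 11 9 8 8], max=11
Drop 6: T rot2 at col 3 lands with bottom-row=8; cleared 1 line(s) (total 1); column heights now [0 10 10 9 9 8], max=10
Drop 7: O rot0 at col 3 lands with bottom-row=9; cleared 0 line(s) (total 1); column heights now [0 10 10 11 11 8], max=11

Answer: 1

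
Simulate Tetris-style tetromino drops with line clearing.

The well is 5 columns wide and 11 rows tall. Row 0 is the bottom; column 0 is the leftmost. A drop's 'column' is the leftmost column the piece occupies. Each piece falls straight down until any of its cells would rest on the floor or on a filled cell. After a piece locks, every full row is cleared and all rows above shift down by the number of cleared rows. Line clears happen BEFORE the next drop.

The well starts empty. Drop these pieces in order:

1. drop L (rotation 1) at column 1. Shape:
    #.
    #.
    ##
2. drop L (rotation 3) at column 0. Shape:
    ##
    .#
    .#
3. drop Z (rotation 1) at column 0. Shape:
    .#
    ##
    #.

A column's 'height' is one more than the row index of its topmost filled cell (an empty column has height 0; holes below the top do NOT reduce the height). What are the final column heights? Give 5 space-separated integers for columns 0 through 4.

Answer: 8 9 1 0 0

Derivation:
Drop 1: L rot1 at col 1 lands with bottom-row=0; cleared 0 line(s) (total 0); column heights now [0 3 1 0 0], max=3
Drop 2: L rot3 at col 0 lands with bottom-row=3; cleared 0 line(s) (total 0); column heights now [6 6 1 0 0], max=6
Drop 3: Z rot1 at col 0 lands with bottom-row=6; cleared 0 line(s) (total 0); column heights now [8 9 1 0 0], max=9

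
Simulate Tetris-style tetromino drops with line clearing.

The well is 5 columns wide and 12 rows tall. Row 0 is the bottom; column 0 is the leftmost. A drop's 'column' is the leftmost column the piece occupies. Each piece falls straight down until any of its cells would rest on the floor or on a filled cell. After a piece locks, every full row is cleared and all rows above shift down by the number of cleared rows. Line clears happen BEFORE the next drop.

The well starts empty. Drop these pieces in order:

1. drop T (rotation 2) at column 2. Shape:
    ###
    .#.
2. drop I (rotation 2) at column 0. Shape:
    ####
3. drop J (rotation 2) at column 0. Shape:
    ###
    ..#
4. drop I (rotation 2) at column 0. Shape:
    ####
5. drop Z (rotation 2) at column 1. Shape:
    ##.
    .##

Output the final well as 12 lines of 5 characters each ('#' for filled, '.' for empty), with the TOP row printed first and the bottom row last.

Drop 1: T rot2 at col 2 lands with bottom-row=0; cleared 0 line(s) (total 0); column heights now [0 0 2 2 2], max=2
Drop 2: I rot2 at col 0 lands with bottom-row=2; cleared 0 line(s) (total 0); column heights now [3 3 3 3 2], max=3
Drop 3: J rot2 at col 0 lands with bottom-row=3; cleared 0 line(s) (total 0); column heights now [5 5 5 3 2], max=5
Drop 4: I rot2 at col 0 lands with bottom-row=5; cleared 0 line(s) (total 0); column heights now [6 6 6 6 2], max=6
Drop 5: Z rot2 at col 1 lands with bottom-row=6; cleared 0 line(s) (total 0); column heights now [6 8 8 7 2], max=8

Answer: .....
.....
.....
.....
.##..
..##.
####.
###..
..#..
####.
..###
...#.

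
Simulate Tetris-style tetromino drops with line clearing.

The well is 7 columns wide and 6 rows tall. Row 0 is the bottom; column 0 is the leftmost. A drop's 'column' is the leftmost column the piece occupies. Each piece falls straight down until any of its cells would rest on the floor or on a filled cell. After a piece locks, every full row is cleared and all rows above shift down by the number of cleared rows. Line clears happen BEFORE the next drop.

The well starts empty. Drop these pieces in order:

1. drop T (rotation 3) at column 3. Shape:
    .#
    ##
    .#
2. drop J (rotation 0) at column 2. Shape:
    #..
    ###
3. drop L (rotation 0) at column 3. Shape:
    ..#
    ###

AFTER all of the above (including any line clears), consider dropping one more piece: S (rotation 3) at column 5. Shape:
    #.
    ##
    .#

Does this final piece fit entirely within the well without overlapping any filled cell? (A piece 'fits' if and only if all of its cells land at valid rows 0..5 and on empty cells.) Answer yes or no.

Drop 1: T rot3 at col 3 lands with bottom-row=0; cleared 0 line(s) (total 0); column heights now [0 0 0 2 3 0 0], max=3
Drop 2: J rot0 at col 2 lands with bottom-row=3; cleared 0 line(s) (total 0); column heights now [0 0 5 4 4 0 0], max=5
Drop 3: L rot0 at col 3 lands with bottom-row=4; cleared 0 line(s) (total 0); column heights now [0 0 5 5 5 6 0], max=6
Test piece S rot3 at col 5 (width 2): heights before test = [0 0 5 5 5 6 0]; fits = False

Answer: no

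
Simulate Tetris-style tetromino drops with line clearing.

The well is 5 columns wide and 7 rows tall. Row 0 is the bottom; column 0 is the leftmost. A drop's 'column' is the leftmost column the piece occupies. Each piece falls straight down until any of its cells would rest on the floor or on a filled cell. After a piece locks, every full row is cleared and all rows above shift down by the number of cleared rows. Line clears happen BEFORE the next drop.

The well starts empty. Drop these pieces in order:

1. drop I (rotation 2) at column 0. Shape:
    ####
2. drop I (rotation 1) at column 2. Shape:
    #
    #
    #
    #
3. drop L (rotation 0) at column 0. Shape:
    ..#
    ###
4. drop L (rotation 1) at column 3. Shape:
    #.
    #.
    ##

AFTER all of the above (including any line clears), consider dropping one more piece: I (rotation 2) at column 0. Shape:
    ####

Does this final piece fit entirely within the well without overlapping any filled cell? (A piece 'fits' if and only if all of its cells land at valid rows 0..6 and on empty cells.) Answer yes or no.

Answer: no

Derivation:
Drop 1: I rot2 at col 0 lands with bottom-row=0; cleared 0 line(s) (total 0); column heights now [1 1 1 1 0], max=1
Drop 2: I rot1 at col 2 lands with bottom-row=1; cleared 0 line(s) (total 0); column heights now [1 1 5 1 0], max=5
Drop 3: L rot0 at col 0 lands with bottom-row=5; cleared 0 line(s) (total 0); column heights now [6 6 7 1 0], max=7
Drop 4: L rot1 at col 3 lands with bottom-row=1; cleared 0 line(s) (total 0); column heights now [6 6 7 4 2], max=7
Test piece I rot2 at col 0 (width 4): heights before test = [6 6 7 4 2]; fits = False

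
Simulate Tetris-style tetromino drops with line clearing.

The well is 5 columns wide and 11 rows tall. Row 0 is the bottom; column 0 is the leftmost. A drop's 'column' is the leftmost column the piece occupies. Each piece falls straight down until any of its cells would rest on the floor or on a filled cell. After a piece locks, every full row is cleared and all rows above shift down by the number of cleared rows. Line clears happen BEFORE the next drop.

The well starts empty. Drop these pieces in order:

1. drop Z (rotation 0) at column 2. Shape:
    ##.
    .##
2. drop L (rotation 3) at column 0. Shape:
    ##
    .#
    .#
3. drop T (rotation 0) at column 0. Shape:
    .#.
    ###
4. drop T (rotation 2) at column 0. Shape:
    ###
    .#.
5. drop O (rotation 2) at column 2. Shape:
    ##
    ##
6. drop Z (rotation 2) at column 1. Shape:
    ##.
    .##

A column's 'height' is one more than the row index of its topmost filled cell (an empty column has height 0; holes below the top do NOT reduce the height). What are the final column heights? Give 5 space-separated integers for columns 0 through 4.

Drop 1: Z rot0 at col 2 lands with bottom-row=0; cleared 0 line(s) (total 0); column heights now [0 0 2 2 1], max=2
Drop 2: L rot3 at col 0 lands with bottom-row=0; cleared 0 line(s) (total 0); column heights now [3 3 2 2 1], max=3
Drop 3: T rot0 at col 0 lands with bottom-row=3; cleared 0 line(s) (total 0); column heights now [4 5 4 2 1], max=5
Drop 4: T rot2 at col 0 lands with bottom-row=5; cleared 0 line(s) (total 0); column heights now [7 7 7 2 1], max=7
Drop 5: O rot2 at col 2 lands with bottom-row=7; cleared 0 line(s) (total 0); column heights now [7 7 9 9 1], max=9
Drop 6: Z rot2 at col 1 lands with bottom-row=9; cleared 0 line(s) (total 0); column heights now [7 11 11 10 1], max=11

Answer: 7 11 11 10 1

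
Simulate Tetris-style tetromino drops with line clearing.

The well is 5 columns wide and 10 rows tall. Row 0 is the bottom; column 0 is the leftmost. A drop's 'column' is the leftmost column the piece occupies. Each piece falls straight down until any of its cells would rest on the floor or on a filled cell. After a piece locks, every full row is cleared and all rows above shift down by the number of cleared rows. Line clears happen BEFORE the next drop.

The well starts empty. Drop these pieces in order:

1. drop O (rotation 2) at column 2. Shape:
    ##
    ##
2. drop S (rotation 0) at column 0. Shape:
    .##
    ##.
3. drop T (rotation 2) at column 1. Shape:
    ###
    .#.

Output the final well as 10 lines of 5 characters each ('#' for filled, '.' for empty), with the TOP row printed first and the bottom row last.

Answer: .....
.....
.....
.....
.....
.###.
..#..
.##..
####.
..##.

Derivation:
Drop 1: O rot2 at col 2 lands with bottom-row=0; cleared 0 line(s) (total 0); column heights now [0 0 2 2 0], max=2
Drop 2: S rot0 at col 0 lands with bottom-row=1; cleared 0 line(s) (total 0); column heights now [2 3 3 2 0], max=3
Drop 3: T rot2 at col 1 lands with bottom-row=3; cleared 0 line(s) (total 0); column heights now [2 5 5 5 0], max=5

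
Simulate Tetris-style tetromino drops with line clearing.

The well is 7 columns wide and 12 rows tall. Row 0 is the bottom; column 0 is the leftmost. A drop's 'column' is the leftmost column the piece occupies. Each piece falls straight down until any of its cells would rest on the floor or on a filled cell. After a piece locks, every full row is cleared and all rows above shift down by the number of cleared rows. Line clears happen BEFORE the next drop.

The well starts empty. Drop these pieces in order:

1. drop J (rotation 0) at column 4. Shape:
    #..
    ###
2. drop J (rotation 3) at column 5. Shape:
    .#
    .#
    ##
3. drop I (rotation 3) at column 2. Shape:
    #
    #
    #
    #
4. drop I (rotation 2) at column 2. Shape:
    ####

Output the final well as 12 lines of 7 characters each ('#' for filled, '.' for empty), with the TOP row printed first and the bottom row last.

Answer: .......
.......
.......
.......
.......
.......
.......
..####.
..#...#
..#...#
..#.###
..#.###

Derivation:
Drop 1: J rot0 at col 4 lands with bottom-row=0; cleared 0 line(s) (total 0); column heights now [0 0 0 0 2 1 1], max=2
Drop 2: J rot3 at col 5 lands with bottom-row=1; cleared 0 line(s) (total 0); column heights now [0 0 0 0 2 2 4], max=4
Drop 3: I rot3 at col 2 lands with bottom-row=0; cleared 0 line(s) (total 0); column heights now [0 0 4 0 2 2 4], max=4
Drop 4: I rot2 at col 2 lands with bottom-row=4; cleared 0 line(s) (total 0); column heights now [0 0 5 5 5 5 4], max=5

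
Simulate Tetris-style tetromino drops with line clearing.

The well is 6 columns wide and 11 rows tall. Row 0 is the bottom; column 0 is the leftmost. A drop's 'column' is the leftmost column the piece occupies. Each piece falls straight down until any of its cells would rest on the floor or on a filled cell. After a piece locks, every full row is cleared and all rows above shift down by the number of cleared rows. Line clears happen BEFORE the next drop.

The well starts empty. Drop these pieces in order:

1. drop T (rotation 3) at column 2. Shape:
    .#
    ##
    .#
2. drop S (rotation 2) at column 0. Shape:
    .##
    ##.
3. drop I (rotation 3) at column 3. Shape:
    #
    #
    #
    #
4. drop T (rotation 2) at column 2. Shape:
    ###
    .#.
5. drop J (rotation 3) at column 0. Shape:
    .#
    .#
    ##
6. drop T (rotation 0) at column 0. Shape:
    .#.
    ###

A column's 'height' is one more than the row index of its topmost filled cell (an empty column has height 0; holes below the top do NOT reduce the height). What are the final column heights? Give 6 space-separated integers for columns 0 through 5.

Drop 1: T rot3 at col 2 lands with bottom-row=0; cleared 0 line(s) (total 0); column heights now [0 0 2 3 0 0], max=3
Drop 2: S rot2 at col 0 lands with bottom-row=1; cleared 0 line(s) (total 0); column heights now [2 3 3 3 0 0], max=3
Drop 3: I rot3 at col 3 lands with bottom-row=3; cleared 0 line(s) (total 0); column heights now [2 3 3 7 0 0], max=7
Drop 4: T rot2 at col 2 lands with bottom-row=7; cleared 0 line(s) (total 0); column heights now [2 3 9 9 9 0], max=9
Drop 5: J rot3 at col 0 lands with bottom-row=3; cleared 0 line(s) (total 0); column heights now [4 6 9 9 9 0], max=9
Drop 6: T rot0 at col 0 lands with bottom-row=9; cleared 0 line(s) (total 0); column heights now [10 11 10 9 9 0], max=11

Answer: 10 11 10 9 9 0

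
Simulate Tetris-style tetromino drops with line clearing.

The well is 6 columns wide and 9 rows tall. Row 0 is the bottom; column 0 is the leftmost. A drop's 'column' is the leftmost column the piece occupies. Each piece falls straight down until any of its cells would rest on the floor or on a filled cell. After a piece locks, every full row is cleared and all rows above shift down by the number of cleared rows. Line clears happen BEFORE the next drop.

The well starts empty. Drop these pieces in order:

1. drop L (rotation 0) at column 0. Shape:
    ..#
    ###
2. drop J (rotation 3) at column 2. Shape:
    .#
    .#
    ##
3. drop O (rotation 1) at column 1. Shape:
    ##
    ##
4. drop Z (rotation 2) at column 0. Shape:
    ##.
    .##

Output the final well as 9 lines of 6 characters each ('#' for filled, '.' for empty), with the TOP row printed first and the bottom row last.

Drop 1: L rot0 at col 0 lands with bottom-row=0; cleared 0 line(s) (total 0); column heights now [1 1 2 0 0 0], max=2
Drop 2: J rot3 at col 2 lands with bottom-row=2; cleared 0 line(s) (total 0); column heights now [1 1 3 5 0 0], max=5
Drop 3: O rot1 at col 1 lands with bottom-row=3; cleared 0 line(s) (total 0); column heights now [1 5 5 5 0 0], max=5
Drop 4: Z rot2 at col 0 lands with bottom-row=5; cleared 0 line(s) (total 0); column heights now [7 7 6 5 0 0], max=7

Answer: ......
......
##....
.##...
.###..
.###..
..##..
..#...
###...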